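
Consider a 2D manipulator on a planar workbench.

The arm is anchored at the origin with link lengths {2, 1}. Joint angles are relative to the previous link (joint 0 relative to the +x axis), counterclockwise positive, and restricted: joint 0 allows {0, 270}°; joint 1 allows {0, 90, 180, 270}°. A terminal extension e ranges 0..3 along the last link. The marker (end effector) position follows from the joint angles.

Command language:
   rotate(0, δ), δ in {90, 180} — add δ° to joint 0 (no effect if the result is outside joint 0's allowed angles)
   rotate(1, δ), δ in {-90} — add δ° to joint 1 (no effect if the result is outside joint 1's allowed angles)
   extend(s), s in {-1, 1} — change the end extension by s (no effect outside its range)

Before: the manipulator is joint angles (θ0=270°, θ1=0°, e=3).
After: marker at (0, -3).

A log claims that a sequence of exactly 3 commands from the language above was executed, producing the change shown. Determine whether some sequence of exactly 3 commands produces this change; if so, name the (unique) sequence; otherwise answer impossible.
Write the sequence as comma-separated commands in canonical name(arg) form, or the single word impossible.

begin: joint angles (θ0=270°, θ1=0°, e=3)
1. extend(-1) → joint angles (θ0=270°, θ1=0°, e=2)
2. extend(-1) → joint angles (θ0=270°, θ1=0°, e=1)
3. extend(-1) → joint angles (θ0=270°, θ1=0°, e=0)
no other 3-command option fits: unique.

extend(-1), extend(-1), extend(-1)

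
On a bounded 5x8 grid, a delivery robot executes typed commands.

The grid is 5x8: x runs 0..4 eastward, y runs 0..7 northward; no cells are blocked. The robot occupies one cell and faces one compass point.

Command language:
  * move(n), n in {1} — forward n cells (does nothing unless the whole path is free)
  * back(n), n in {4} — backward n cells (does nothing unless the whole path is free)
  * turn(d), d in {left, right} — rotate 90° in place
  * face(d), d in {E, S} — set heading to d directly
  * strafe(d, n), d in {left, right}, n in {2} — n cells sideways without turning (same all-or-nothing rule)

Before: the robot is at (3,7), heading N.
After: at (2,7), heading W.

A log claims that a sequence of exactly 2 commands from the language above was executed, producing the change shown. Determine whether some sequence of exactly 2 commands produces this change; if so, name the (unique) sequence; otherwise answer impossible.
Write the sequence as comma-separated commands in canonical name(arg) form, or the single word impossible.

turn(left), move(1)

key: order matters: swapping turn(left) and move(1) lands elsewhere
begin: at (3,7), heading N
[1] after turn(left): at (3,7), heading W
[2] after move(1): at (2,7), heading W
no other 2-command option fits: unique.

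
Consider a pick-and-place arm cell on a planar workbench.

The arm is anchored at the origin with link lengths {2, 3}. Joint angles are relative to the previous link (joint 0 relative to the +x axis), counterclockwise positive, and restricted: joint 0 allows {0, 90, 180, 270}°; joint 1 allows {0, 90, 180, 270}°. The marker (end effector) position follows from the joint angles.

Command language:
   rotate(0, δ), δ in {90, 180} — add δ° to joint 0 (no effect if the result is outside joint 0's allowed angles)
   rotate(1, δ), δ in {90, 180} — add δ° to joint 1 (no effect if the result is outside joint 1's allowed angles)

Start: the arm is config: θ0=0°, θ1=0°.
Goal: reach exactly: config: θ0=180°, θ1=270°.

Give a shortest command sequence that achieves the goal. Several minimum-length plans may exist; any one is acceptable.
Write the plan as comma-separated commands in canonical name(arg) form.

rotate(0, 180), rotate(1, 90), rotate(1, 180)

initial: config: θ0=0°, θ1=0°
step 1 (rotate(0, 180)): config: θ0=180°, θ1=0°
step 2 (rotate(1, 90)): config: θ0=180°, θ1=90°
step 3 (rotate(1, 180)): config: θ0=180°, θ1=270°
no 2-step plan works, so 3 is optimal.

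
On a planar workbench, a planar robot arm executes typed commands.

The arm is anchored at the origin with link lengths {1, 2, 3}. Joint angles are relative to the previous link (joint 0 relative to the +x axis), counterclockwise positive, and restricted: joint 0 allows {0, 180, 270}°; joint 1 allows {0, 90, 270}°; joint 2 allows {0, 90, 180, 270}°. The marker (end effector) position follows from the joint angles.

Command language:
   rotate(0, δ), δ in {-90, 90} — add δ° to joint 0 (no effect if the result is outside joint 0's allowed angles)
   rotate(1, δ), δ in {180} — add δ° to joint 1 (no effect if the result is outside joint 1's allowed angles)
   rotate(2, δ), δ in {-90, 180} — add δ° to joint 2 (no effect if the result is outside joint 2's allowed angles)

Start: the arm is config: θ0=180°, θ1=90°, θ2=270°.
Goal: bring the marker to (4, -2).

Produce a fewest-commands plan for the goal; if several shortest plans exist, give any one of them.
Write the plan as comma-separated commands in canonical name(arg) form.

rotate(2, 180), rotate(0, 90), rotate(0, 90), rotate(1, 180)

start: config: θ0=180°, θ1=90°, θ2=270°
1. rotate(2, 180) → config: θ0=180°, θ1=90°, θ2=90°
2. rotate(0, 90) → config: θ0=270°, θ1=90°, θ2=90°
3. rotate(0, 90) → config: θ0=0°, θ1=90°, θ2=90°
4. rotate(1, 180) → config: θ0=0°, θ1=270°, θ2=90°
nothing shorter than 4 reaches the goal.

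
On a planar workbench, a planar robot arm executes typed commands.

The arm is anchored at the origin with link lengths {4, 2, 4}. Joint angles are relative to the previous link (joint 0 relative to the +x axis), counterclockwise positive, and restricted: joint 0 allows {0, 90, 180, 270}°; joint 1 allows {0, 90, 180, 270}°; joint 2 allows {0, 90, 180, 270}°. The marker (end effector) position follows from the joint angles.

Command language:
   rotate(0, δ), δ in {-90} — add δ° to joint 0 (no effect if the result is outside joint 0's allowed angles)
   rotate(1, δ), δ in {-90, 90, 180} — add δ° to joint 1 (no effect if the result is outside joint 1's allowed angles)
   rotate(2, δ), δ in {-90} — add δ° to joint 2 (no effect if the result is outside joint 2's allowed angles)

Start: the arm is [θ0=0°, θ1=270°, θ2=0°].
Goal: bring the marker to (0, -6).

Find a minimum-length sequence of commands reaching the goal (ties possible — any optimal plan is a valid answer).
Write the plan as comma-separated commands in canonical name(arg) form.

rotate(1, -90), rotate(0, -90), rotate(2, -90), rotate(2, -90)

initial: [θ0=0°, θ1=270°, θ2=0°]
1. rotate(1, -90) → [θ0=0°, θ1=180°, θ2=0°]
2. rotate(0, -90) → [θ0=270°, θ1=180°, θ2=0°]
3. rotate(2, -90) → [θ0=270°, θ1=180°, θ2=270°]
4. rotate(2, -90) → [θ0=270°, θ1=180°, θ2=180°]
minimal: 4 command(s), checked below 4.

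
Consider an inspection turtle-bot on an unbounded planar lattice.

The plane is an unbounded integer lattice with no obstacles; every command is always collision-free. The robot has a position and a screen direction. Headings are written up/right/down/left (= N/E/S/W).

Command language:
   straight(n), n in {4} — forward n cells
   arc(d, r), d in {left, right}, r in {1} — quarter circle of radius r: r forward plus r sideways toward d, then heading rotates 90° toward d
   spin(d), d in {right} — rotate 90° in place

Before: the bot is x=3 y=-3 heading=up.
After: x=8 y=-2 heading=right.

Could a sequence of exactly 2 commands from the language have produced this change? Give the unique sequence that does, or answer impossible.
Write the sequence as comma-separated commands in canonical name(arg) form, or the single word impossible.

key: cell and facing (now E) both changed — the 2 commands mix motion and turning
from: x=3 y=-3 heading=up
[1] after arc(right, 1): x=4 y=-2 heading=right
[2] after straight(4): x=8 y=-2 heading=right
uniquely the one of 16 2-step routes that fits.

arc(right, 1), straight(4)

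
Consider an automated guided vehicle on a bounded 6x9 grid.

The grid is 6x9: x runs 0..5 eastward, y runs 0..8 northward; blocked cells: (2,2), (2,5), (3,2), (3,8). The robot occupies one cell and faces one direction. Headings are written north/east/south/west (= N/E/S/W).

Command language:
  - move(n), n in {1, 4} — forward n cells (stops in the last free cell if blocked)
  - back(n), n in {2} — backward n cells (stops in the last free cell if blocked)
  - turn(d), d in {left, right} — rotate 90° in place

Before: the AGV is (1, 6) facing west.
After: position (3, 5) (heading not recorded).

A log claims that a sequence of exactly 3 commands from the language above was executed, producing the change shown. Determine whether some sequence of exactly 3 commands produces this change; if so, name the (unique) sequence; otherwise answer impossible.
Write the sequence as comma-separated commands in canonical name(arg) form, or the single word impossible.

back(2), turn(left), move(1)

key: running move(1) before back(2) would end elsewhere — order is forced
from: (1, 6) facing west
t=1 back(2) ⇒ (3, 6) facing west
t=2 turn(left) ⇒ (3, 6) facing south
t=3 move(1) ⇒ (3, 5) facing south
no rival 3-sequence matches.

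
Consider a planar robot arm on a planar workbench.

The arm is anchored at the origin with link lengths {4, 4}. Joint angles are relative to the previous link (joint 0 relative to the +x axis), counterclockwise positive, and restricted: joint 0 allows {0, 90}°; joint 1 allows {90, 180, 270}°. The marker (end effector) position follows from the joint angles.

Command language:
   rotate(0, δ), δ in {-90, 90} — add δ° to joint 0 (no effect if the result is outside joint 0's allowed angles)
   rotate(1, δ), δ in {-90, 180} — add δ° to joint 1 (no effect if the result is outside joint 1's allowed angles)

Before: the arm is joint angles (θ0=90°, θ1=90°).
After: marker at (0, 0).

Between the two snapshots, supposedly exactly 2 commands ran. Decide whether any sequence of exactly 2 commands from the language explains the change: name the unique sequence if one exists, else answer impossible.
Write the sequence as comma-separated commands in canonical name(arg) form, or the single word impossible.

rotate(1, 180), rotate(1, -90)

key: order matters: swapping rotate(1, 180) and rotate(1, -90) lands elsewhere
t0: joint angles (θ0=90°, θ1=90°)
1. rotate(1, 180) → joint angles (θ0=90°, θ1=270°)
2. rotate(1, -90) → joint angles (θ0=90°, θ1=180°)
uniquely the one of 16 2-step routes that fits.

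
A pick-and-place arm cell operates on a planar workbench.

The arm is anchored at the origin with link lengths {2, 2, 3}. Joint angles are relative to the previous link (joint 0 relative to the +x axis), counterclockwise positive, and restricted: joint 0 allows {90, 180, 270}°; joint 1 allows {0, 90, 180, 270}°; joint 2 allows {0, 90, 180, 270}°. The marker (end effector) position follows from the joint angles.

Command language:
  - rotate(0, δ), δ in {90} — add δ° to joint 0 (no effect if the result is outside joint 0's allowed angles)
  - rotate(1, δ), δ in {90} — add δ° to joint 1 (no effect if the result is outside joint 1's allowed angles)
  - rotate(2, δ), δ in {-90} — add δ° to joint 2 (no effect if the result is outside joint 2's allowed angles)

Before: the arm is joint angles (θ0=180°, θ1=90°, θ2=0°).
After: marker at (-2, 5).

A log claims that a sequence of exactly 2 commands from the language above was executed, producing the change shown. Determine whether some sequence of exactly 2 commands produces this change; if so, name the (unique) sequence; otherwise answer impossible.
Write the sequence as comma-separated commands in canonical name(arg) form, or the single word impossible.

initial: joint angles (θ0=180°, θ1=90°, θ2=0°)
t=1 rotate(1, 90) ⇒ joint angles (θ0=180°, θ1=180°, θ2=0°)
t=2 rotate(1, 90) ⇒ joint angles (θ0=180°, θ1=270°, θ2=0°)
no rival 2-sequence matches.

rotate(1, 90), rotate(1, 90)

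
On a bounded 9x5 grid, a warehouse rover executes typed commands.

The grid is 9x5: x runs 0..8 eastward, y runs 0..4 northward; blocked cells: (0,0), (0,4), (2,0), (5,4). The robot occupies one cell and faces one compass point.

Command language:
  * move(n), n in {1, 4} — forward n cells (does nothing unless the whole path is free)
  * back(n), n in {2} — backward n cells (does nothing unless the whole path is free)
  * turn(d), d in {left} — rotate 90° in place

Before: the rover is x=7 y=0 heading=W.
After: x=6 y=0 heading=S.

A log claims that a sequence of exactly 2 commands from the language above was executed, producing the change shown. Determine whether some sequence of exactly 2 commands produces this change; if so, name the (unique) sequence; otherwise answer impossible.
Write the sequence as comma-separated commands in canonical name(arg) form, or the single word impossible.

key: order matters: swapping move(1) and turn(left) lands elsewhere
begin: x=7 y=0 heading=W
t=1 move(1) ⇒ x=6 y=0 heading=W
t=2 turn(left) ⇒ x=6 y=0 heading=S
no other 2-command option fits: unique.

move(1), turn(left)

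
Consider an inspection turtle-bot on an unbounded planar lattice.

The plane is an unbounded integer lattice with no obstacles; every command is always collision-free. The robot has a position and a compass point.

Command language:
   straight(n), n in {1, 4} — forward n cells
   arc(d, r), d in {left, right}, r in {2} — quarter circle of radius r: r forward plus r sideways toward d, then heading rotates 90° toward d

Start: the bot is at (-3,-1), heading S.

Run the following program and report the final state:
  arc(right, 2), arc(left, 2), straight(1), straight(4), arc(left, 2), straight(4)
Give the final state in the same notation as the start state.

t0: at (-3,-1), heading S
[1] after arc(right, 2): at (-5,-3), heading W
[2] after arc(left, 2): at (-7,-5), heading S
[3] after straight(1): at (-7,-6), heading S
[4] after straight(4): at (-7,-10), heading S
[5] after arc(left, 2): at (-5,-12), heading E
[6] after straight(4): at (-1,-12), heading E

at (-1,-12), heading E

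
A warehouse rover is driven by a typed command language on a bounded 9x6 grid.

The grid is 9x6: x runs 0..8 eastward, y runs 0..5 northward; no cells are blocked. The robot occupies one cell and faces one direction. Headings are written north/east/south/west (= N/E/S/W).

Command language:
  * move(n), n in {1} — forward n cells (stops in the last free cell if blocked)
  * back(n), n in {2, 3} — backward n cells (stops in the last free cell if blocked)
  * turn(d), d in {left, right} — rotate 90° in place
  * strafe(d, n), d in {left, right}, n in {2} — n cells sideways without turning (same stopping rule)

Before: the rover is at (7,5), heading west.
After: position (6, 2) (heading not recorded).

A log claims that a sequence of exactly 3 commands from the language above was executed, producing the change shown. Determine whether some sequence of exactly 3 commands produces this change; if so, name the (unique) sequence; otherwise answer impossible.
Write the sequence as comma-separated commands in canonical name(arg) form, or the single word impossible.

move(1), turn(right), back(3)

key: running back(3) before move(1) would end elsewhere — order is forced
begin: at (7,5), heading west
step 1 (move(1)): at (6,5), heading west
step 2 (turn(right)): at (6,5), heading north
step 3 (back(3)): at (6,2), heading north
all 343 alternatives checked — unique.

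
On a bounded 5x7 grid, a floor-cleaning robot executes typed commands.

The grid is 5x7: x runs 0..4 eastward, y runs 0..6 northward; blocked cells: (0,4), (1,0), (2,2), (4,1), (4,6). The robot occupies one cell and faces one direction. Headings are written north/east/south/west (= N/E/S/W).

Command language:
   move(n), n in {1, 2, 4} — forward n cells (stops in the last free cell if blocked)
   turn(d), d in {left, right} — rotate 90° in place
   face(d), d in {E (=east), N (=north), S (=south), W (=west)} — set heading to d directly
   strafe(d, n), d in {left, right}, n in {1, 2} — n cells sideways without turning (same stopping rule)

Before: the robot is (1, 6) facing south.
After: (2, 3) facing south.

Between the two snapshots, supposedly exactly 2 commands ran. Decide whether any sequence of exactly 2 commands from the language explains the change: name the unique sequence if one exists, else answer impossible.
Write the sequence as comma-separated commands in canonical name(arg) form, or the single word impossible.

strafe(left, 1), move(4)

key: running move(4) before strafe(left, 1) would end elsewhere — order is forced
start: (1, 6) facing south
step 1 (strafe(left, 1)): (2, 6) facing south
step 2 (move(4)): (2, 3) facing south
no rival 2-sequence matches.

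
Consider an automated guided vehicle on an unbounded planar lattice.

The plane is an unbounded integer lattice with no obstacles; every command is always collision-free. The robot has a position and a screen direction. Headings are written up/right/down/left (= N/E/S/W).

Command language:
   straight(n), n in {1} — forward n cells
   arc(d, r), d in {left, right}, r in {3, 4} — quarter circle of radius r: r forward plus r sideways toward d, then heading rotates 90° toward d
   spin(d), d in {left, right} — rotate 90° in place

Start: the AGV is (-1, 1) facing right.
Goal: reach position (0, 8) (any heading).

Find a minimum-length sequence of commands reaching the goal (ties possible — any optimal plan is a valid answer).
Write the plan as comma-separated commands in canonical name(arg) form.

arc(left, 4), arc(left, 3)

t0: (-1, 1) facing right
1. arc(left, 4) → (3, 5) facing up
2. arc(left, 3) → (0, 8) facing left
no 1-step plan works, so 2 is optimal.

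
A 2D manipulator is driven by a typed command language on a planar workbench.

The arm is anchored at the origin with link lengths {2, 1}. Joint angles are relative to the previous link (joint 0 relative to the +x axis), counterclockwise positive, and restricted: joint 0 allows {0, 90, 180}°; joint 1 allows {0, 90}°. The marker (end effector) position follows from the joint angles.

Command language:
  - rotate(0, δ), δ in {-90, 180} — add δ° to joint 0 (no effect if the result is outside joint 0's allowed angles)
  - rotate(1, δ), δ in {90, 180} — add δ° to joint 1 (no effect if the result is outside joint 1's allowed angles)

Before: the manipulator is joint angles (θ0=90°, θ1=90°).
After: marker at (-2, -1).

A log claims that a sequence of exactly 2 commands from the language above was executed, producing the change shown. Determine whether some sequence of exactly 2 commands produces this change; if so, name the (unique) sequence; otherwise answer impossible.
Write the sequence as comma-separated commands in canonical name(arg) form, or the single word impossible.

key: order matters: swapping rotate(0, -90) and rotate(0, 180) lands elsewhere
initial: joint angles (θ0=90°, θ1=90°)
1. rotate(0, -90) → joint angles (θ0=0°, θ1=90°)
2. rotate(0, 180) → joint angles (θ0=180°, θ1=90°)
no rival 2-sequence matches.

rotate(0, -90), rotate(0, 180)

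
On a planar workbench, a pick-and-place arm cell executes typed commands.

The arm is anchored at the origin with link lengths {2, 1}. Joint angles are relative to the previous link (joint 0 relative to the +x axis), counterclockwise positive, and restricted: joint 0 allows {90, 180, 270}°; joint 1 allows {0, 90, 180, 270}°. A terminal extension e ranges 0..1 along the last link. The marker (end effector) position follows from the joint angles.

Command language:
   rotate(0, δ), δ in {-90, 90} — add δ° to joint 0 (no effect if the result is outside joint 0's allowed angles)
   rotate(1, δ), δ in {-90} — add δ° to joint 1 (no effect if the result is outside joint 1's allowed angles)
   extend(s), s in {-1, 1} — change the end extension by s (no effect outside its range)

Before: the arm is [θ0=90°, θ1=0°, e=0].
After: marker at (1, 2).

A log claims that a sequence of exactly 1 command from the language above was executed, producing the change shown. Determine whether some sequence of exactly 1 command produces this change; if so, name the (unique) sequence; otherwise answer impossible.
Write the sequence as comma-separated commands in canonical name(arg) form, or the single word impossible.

rotate(1, -90)

begin: [θ0=90°, θ1=0°, e=0]
step 1 (rotate(1, -90)): [θ0=90°, θ1=270°, e=0]
all 5 alternatives checked — unique.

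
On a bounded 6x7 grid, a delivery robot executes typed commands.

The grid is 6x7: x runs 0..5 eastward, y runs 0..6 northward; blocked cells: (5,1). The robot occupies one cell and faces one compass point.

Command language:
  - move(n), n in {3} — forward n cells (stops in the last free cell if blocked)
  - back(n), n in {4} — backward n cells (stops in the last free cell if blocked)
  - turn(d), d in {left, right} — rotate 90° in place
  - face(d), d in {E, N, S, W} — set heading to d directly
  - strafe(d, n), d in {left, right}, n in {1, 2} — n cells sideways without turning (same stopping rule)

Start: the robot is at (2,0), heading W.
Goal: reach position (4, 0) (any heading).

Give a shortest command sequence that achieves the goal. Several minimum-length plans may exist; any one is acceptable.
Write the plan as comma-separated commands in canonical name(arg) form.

face(S), strafe(left, 2)

initial: at (2,0), heading W
[1] after face(S): at (2,0), heading S
[2] after strafe(left, 2): at (4,0), heading S
nothing shorter than 2 reaches the goal.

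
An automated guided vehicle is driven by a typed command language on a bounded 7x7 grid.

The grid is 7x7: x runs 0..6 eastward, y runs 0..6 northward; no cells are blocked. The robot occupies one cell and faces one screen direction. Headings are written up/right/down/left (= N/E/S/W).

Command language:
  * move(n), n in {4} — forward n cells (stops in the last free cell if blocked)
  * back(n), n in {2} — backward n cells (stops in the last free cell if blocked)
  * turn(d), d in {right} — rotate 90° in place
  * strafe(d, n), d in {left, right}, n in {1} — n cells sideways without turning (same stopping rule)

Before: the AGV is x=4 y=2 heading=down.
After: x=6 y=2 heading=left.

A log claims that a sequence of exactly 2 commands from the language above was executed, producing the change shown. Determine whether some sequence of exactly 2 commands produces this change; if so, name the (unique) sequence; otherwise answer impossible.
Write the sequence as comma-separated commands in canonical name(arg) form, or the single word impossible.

turn(right), back(2)

key: order matters: swapping turn(right) and back(2) lands elsewhere
from: x=4 y=2 heading=down
step 1 (turn(right)): x=4 y=2 heading=left
step 2 (back(2)): x=6 y=2 heading=left
uniquely the one of 25 2-step routes that fits.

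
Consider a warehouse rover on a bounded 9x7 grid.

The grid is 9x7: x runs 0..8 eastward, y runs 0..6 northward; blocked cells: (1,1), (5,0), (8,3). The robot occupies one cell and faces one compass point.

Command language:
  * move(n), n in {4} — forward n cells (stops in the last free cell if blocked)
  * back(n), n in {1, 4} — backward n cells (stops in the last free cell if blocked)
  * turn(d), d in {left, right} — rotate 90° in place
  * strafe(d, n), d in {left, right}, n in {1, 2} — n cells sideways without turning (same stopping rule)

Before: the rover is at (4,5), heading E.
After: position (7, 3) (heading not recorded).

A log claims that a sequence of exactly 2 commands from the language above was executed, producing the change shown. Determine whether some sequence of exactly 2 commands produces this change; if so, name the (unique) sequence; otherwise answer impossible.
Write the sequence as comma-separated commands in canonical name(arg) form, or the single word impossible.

key: running move(4) before strafe(right, 2) would end elsewhere — order is forced
t0: at (4,5), heading E
1. strafe(right, 2) → at (4,3), heading E
2. move(4) → at (7,3), heading E
uniquely the one of 81 2-step routes that fits.

strafe(right, 2), move(4)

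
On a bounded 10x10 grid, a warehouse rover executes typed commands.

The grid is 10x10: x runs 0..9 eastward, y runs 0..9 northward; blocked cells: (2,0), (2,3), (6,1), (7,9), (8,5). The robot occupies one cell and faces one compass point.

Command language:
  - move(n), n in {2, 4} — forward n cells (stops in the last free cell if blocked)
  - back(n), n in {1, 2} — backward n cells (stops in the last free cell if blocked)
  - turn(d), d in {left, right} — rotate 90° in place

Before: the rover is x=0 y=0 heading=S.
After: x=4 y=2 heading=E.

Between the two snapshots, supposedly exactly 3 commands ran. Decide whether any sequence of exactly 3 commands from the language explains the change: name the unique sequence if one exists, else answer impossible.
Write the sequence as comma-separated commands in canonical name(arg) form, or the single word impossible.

back(2), turn(left), move(4)

key: running move(4) before back(2) would end elsewhere — order is forced
start: x=0 y=0 heading=S
[1] after back(2): x=0 y=2 heading=S
[2] after turn(left): x=0 y=2 heading=E
[3] after move(4): x=4 y=2 heading=E
no rival 3-sequence matches.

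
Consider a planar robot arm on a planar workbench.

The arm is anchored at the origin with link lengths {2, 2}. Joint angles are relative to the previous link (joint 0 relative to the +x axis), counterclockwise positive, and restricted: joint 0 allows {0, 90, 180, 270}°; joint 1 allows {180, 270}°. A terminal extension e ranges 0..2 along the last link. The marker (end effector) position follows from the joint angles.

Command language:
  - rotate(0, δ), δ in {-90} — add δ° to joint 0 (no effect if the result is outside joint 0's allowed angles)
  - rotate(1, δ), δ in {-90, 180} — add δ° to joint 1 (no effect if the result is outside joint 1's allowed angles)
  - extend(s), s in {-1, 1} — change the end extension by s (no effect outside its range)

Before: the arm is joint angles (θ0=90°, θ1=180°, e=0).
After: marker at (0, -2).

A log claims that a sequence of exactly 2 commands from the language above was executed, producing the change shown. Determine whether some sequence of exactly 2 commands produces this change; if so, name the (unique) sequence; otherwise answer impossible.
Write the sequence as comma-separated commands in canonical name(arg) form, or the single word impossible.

t0: joint angles (θ0=90°, θ1=180°, e=0)
1. extend(1) → joint angles (θ0=90°, θ1=180°, e=1)
2. extend(1) → joint angles (θ0=90°, θ1=180°, e=2)
all 25 alternatives checked — unique.

extend(1), extend(1)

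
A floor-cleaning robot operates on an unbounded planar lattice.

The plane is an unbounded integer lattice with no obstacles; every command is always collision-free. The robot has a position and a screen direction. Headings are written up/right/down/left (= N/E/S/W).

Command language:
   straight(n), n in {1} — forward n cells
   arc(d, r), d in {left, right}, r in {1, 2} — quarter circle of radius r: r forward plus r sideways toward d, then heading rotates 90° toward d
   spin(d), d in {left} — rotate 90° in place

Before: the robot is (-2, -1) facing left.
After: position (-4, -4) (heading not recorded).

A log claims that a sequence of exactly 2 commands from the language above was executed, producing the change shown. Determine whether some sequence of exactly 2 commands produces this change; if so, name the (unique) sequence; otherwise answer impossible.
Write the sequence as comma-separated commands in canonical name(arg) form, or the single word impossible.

key: running straight(1) before arc(left, 2) would end elsewhere — order is forced
t0: (-2, -1) facing left
[1] after arc(left, 2): (-4, -3) facing down
[2] after straight(1): (-4, -4) facing down
no rival 2-sequence matches.

arc(left, 2), straight(1)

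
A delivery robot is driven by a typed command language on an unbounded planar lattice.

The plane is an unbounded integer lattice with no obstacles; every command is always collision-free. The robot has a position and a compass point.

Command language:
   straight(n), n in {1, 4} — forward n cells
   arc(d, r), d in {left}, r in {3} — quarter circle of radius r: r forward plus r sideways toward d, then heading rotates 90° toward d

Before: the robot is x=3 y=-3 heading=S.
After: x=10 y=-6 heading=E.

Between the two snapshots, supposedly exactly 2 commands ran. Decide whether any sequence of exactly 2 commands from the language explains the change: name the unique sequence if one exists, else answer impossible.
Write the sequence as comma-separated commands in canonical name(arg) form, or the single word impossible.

arc(left, 3), straight(4)

key: cell and facing (now E) both changed — the 2 commands mix motion and turning
start: x=3 y=-3 heading=S
t=1 arc(left, 3) ⇒ x=6 y=-6 heading=E
t=2 straight(4) ⇒ x=10 y=-6 heading=E
all 9 alternatives checked — unique.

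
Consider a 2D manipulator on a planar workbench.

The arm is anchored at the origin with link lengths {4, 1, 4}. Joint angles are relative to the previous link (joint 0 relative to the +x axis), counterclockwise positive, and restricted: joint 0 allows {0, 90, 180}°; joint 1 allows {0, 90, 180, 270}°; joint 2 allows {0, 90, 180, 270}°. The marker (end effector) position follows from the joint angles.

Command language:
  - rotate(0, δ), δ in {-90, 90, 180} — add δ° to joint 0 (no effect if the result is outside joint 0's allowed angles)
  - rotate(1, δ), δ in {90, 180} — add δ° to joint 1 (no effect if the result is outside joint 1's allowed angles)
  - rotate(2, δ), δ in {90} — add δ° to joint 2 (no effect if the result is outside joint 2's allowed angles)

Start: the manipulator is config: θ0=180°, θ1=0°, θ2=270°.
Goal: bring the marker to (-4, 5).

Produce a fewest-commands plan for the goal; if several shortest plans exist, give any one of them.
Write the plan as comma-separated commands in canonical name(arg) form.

start: config: θ0=180°, θ1=0°, θ2=270°
1. rotate(2, 90) → config: θ0=180°, θ1=0°, θ2=0°
2. rotate(2, 90) → config: θ0=180°, θ1=0°, θ2=90°
3. rotate(0, -90) → config: θ0=90°, θ1=0°, θ2=90°
nothing shorter than 3 reaches the goal.

rotate(2, 90), rotate(2, 90), rotate(0, -90)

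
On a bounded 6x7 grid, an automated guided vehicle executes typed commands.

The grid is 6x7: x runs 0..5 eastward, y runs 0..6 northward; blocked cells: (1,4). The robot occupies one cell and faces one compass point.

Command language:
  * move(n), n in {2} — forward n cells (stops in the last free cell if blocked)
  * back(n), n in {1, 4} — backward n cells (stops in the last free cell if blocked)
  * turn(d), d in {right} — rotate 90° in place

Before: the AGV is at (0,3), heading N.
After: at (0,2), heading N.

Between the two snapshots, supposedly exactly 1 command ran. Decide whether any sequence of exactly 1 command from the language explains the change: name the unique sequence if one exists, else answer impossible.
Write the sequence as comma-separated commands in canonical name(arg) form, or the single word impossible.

key: heading stays N — the single command does not turn
begin: at (0,3), heading N
step 1 (back(1)): at (0,2), heading N
all 4 alternatives checked — unique.

back(1)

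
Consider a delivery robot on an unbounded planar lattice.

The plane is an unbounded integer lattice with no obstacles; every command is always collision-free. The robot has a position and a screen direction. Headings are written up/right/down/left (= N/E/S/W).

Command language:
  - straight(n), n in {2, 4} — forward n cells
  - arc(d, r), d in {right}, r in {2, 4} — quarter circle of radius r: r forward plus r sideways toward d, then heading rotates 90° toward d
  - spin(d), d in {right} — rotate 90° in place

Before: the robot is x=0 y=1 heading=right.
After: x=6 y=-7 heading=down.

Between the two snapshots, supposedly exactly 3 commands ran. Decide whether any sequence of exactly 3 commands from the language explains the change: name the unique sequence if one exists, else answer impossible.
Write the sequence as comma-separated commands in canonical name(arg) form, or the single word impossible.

straight(2), arc(right, 4), straight(4)

key: running straight(4) before straight(2) would end elsewhere — order is forced
begin: x=0 y=1 heading=right
[1] after straight(2): x=2 y=1 heading=right
[2] after arc(right, 4): x=6 y=-3 heading=down
[3] after straight(4): x=6 y=-7 heading=down
no other 3-command option fits: unique.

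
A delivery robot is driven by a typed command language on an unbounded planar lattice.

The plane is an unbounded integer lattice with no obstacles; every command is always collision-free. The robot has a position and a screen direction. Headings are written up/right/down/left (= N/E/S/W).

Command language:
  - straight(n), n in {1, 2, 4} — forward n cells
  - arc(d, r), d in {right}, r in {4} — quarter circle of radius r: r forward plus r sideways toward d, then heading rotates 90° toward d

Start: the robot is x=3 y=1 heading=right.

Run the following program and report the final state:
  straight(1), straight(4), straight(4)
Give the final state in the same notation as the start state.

x=12 y=1 heading=right

begin: x=3 y=1 heading=right
step 1 (straight(1)): x=4 y=1 heading=right
step 2 (straight(4)): x=8 y=1 heading=right
step 3 (straight(4)): x=12 y=1 heading=right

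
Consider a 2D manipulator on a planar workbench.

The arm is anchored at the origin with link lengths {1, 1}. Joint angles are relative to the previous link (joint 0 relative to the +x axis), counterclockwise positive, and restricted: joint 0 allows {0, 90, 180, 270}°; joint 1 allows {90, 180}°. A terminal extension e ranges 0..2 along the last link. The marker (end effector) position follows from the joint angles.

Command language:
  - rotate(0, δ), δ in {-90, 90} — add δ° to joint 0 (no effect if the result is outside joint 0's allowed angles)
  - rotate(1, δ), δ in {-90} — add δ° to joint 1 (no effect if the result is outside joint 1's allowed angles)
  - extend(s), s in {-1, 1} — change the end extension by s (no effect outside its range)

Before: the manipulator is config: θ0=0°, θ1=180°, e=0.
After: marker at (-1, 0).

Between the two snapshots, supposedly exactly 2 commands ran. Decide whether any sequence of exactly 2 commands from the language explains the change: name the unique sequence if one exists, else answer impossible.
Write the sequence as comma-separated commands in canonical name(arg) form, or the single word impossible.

key: order matters: swapping extend(-1) and extend(1) lands elsewhere
begin: config: θ0=0°, θ1=180°, e=0
t=1 extend(-1) ⇒ config: θ0=0°, θ1=180°, e=0
t=2 extend(1) ⇒ config: θ0=0°, θ1=180°, e=1
uniquely the one of 25 2-step routes that fits.

extend(-1), extend(1)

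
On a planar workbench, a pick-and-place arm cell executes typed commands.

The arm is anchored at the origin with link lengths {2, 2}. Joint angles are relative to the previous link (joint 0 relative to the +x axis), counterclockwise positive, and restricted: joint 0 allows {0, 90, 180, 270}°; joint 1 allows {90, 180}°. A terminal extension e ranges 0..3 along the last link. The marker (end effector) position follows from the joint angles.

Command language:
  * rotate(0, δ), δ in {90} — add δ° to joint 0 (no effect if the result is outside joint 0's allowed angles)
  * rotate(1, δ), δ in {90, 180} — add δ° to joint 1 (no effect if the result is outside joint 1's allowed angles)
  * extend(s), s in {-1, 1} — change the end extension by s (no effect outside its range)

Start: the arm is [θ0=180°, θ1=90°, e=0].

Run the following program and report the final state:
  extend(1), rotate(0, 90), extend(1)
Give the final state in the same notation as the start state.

[θ0=270°, θ1=90°, e=2]

begin: [θ0=180°, θ1=90°, e=0]
[1] after extend(1): [θ0=180°, θ1=90°, e=1]
[2] after rotate(0, 90): [θ0=270°, θ1=90°, e=1]
[3] after extend(1): [θ0=270°, θ1=90°, e=2]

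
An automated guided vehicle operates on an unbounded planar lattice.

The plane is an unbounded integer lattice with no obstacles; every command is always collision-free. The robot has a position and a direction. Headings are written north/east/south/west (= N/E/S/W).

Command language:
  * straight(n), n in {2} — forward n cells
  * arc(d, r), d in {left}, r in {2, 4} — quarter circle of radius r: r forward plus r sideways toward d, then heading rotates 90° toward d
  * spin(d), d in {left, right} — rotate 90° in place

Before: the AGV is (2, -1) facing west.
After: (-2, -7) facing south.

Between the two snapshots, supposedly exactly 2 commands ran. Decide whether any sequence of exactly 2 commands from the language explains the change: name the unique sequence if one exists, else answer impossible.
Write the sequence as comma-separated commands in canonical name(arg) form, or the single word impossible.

key: position moved to (-2,-7) AND the heading swung to S — translation plus rotation needed
initial: (2, -1) facing west
step 1 (arc(left, 4)): (-2, -5) facing south
step 2 (straight(2)): (-2, -7) facing south
all 25 alternatives checked — unique.

arc(left, 4), straight(2)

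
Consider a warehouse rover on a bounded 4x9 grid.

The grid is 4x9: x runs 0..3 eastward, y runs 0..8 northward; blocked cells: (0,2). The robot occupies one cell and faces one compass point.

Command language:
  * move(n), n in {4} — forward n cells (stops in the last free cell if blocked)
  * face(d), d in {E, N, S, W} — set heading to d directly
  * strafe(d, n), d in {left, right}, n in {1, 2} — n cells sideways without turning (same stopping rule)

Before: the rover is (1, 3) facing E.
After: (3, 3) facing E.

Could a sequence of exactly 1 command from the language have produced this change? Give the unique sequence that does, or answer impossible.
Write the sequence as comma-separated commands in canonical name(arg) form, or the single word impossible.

move(4)

key: move(4) runs into the grid edge before its full distance
start: (1, 3) facing E
t=1 move(4) ⇒ (3, 3) facing E
no other 1-command option fits: unique.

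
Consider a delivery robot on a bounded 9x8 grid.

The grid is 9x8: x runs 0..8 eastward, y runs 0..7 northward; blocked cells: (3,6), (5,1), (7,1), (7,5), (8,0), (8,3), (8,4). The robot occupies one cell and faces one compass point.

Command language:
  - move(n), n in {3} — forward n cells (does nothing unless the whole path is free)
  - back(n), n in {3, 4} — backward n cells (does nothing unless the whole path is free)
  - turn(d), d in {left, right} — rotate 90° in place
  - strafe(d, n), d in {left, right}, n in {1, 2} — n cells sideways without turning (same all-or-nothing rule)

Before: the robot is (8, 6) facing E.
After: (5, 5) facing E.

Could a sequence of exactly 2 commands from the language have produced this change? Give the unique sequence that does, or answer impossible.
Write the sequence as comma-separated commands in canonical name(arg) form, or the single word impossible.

key: running strafe(right, 1) before back(3) would end elsewhere — order is forced
start: (8, 6) facing E
t=1 back(3) ⇒ (5, 6) facing E
t=2 strafe(right, 1) ⇒ (5, 5) facing E
no rival 2-sequence matches.

back(3), strafe(right, 1)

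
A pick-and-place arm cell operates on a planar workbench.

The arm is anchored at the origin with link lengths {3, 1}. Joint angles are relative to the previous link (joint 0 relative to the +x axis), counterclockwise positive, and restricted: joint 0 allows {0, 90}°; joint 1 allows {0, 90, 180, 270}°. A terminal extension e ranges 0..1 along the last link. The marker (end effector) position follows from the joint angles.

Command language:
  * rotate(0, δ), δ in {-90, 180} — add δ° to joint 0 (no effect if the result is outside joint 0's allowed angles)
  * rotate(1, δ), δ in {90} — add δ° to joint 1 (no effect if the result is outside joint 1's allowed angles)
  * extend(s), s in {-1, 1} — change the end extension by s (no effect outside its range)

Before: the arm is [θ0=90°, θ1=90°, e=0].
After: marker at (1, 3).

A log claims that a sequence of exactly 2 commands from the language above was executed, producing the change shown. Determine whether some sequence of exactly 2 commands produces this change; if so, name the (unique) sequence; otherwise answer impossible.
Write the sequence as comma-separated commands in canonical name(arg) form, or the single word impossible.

start: [θ0=90°, θ1=90°, e=0]
1. rotate(1, 90) → [θ0=90°, θ1=180°, e=0]
2. rotate(1, 90) → [θ0=90°, θ1=270°, e=0]
no other 2-command option fits: unique.

rotate(1, 90), rotate(1, 90)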